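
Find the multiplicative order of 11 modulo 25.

5

By Lagrange's theorem, ord_25(11) divides φ(25) = φ(5^2) = 5·(5−1) = 20 = 2^2 · 5.
Divisors of 20: 1, 2, 4, 5, 10, 20.
Compute 11^d (mod 25) for the divisors d until we hit 1:
11^1 ≡ 11
11^2 ≡ 21
11^4 ≡ 16
11^5 ≡ 1
Hence ord(11) = 5.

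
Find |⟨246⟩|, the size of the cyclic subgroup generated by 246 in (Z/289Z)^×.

136

The order of 246 must divide φ(289) = φ(17^2) = 17·(17−1) = 272 = 2^4 · 17.
Divisors of 272: 1, 2, 4, 8, 16, 17, 34, 68, 136, 272.
Test each divisor d:
246^1 ≡ 246 (mod 289)
246^2 ≡ 115 (mod 289)
246^4 ≡ 220 (mod 289)
246^8 ≡ 137 (mod 289)
246^16 ≡ 273 (mod 289)
246^17 ≡ 110 (mod 289)
246^34 ≡ 251 (mod 289)
246^68 ≡ 288 (mod 289)
246^136 ≡ 1 (mod 289) ✓
So ord_289(246) = 136.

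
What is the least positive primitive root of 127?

3

φ(127) = 127 − 1 = 126 = 2 · 3^2 · 7.
g is a primitive root iff g^(126/q) ≢ 1 (mod 127) for each prime q ∈ {2, 3, 7}.
g = 2: 2^63 ≡ 1 — hits 1, so not a primitive root.
g = 3: 3^63 ≡ 126; 3^42 ≡ 107; 3^18 ≡ 4 — none is 1, so 3 is a primitive root.
So 3 is the smallest generator of (Z/127Z)^×.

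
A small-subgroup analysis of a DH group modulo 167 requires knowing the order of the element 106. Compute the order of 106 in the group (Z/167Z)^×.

166

Since 106 ∈ (Z/167Z)^×, its order divides φ(167) = 167 − 1 = 166 = 2 · 83.
Divisors of 166: 1, 2, 83, 166.
Evaluate successive powers at the divisors of 166:
106^1 ≡ 106 (mod 167)
106^2 ≡ 47 (mod 167)
106^83 ≡ 166 (mod 167)
106^166 ≡ 1 (mod 167) ✓
The smallest such exponent is 166, so the order of 106 is 166.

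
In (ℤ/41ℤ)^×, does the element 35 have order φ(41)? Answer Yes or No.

Yes

φ(41) = 41 − 1 = 40 = 2^3 · 5.
An element g generates (Z/41Z)^× iff g^(40/q) ≢ 1 (mod 41) for each prime q ∈ {2, 5}.
35^20 ≡ 40 (mod 41)  [q = 2: ≢ 1 ✓]
35^8 ≡ 10 (mod 41)  [q = 5: ≢ 1 ✓]
None equal 1, so ord_41(35) = 40: 35 is a primitive root.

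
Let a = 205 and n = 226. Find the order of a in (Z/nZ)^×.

112

ord(205) | φ(226) = φ(2)·φ(113) = 1·112 = 112 = 2^4 · 7.
Divisors of 112: 1, 2, 4, 7, 8, 14, 16, 28, 56, 112.
Compute 205^d (mod 226) for the divisors d until we hit 1:
205^1 ≡ 205 (mod 226)
205^2 ≡ 215 (mod 226)
205^4 ≡ 121 (mod 226)
205^7 ≡ 153 (mod 226)
205^8 ≡ 177 (mod 226)
205^14 ≡ 131 (mod 226)
205^16 ≡ 141 (mod 226)
205^28 ≡ 211 (mod 226)
205^56 ≡ 225 (mod 226)
205^112 ≡ 1 (mod 226) ✓
So ord_226(205) = 112.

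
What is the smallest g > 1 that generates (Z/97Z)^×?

5

φ(97) = 97 − 1 = 96 = 2^5 · 3.
g is a primitive root iff g^(96/q) ≢ 1 (mod 97) for each prime q ∈ {2, 3}.
g = 2: 2^48 ≡ 1 — hits 1, so not a primitive root.
g = 3: 3^48 ≡ 1 — hits 1, so not a primitive root.
g = 4: 4^48 ≡ 1 — hits 1, so not a primitive root.
g = 5: 5^48 ≡ 96; 5^32 ≡ 35 — none is 1, so 5 is a primitive root.
Hence the least primitive root of 97 is 5.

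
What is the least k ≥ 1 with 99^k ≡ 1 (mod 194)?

Since 99 ∈ (Z/194Z)^×, its order divides φ(194) = φ(2)·φ(97) = 1·96 = 96 = 2^5 · 3.
Divisors of 96: 1, 2, 3, 4, 6, 8, 12, 16, 24, 32, 48, 96.
Compute 99^d (mod 194) for the divisors d until we hit 1:
99^1 ≡ 99 (mod 194)
99^2 ≡ 101 (mod 194)
99^3 ≡ 105 (mod 194)
99^4 ≡ 113 (mod 194)
99^6 ≡ 161 (mod 194)
99^8 ≡ 159 (mod 194)
99^12 ≡ 119 (mod 194)
99^16 ≡ 61 (mod 194)
99^24 ≡ 193 (mod 194)
99^32 ≡ 35 (mod 194)
99^48 ≡ 1 (mod 194) ✓
So ord_194(99) = 48.

48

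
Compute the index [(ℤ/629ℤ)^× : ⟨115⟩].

16

By Lagrange's theorem, ord_629(115) divides φ(629) = φ(17·37) = (17−1)·(37−1) = 16·36 = 576 = 2^6 · 3^2.
Divisors of 576: 1, 2, 3, 4, 6, 8, 9, 12, 16, 18, 24, 32, 36, 48, 64, 72, 96, 144, 192, 288, 576.
Compute 115^d (mod 629) for the divisors d until we hit 1:
115^1 ≡ 115
115^2 ≡ 16
115^3 ≡ 582
115^4 ≡ 256
115^6 ≡ 322
115^8 ≡ 120
115^9 ≡ 591
115^12 ≡ 528
115^16 ≡ 562
115^18 ≡ 186
115^24 ≡ 137
115^32 ≡ 86
115^36 ≡ 1
So ord_629(115) = 36, hence |⟨115⟩| = 36.
The index is φ(629) / ord(115) = 576 / 36 = 16.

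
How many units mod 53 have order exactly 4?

φ(53) = 53 − 1 = 52 = 2^2 · 13.
Since (Z/53Z)^× is cyclic of order 52, the number of elements of order d is φ(d) when d | 52 and 0 otherwise.
4 = 2^2 divides 52, and φ(4) = 2.

2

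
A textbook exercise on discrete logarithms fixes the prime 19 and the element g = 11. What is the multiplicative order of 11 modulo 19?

3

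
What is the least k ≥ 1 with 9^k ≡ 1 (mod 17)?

The order of 9 must divide φ(17) = 17 − 1 = 16 = 2^4.
Divisors of 16: 1, 2, 4, 8, 16.
Check 9^d mod 17 for each divisor in increasing order:
9^1 ≡ 9 (mod 17)
9^2 ≡ 13 (mod 17)
9^4 ≡ 16 (mod 17)
9^8 ≡ 1 (mod 17) ✓
Therefore the multiplicative order of 9 modulo 17 is 8.

8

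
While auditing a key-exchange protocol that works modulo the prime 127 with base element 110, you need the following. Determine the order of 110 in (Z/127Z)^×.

126

ord(110) | φ(127) = 127 − 1 = 126 = 2 · 3^2 · 7.
Divisors of 126: 1, 2, 3, 6, 7, 9, 14, 18, 21, 42, 63, 126.
Test each divisor d:
110^1 ≡ 110 (mod 127)
110^2 ≡ 35 (mod 127)
110^3 ≡ 40 (mod 127)
110^6 ≡ 76 (mod 127)
110^7 ≡ 105 (mod 127)
110^9 ≡ 119 (mod 127)
110^14 ≡ 103 (mod 127)
110^18 ≡ 64 (mod 127)
110^21 ≡ 20 (mod 127)
110^42 ≡ 19 (mod 127)
110^63 ≡ 126 (mod 127)
110^126 ≡ 1 (mod 127) ✓
So ord_127(110) = 126.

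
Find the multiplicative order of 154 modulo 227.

226

ord(154) | φ(227) = 227 − 1 = 226 = 2 · 113.
Divisors of 226: 1, 2, 113, 226.
Compute 154^d (mod 227) for the divisors d until we hit 1:
154^1 ≡ 154
154^2 ≡ 108
154^113 ≡ 226
154^226 ≡ 1
The smallest such exponent is 226, so the order of 154 is 226.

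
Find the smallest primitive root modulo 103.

5

φ(103) = 103 − 1 = 102 = 2 · 3 · 17.
g is a primitive root iff g^(102/q) ≢ 1 (mod 103) for each prime q ∈ {2, 3, 17}.
g = 2: 2^51 ≡ 1 — hits 1, so not a primitive root.
g = 3: 3^51 ≡ 102; 3^34 ≡ 1 — hits 1, so not a primitive root.
g = 4: 4^51 ≡ 1 — hits 1, so not a primitive root.
g = 5: 5^51 ≡ 102; 5^34 ≡ 56; 5^6 ≡ 72 — none is 1, so 5 is a primitive root.
So 5 is the smallest generator of (Z/103Z)^×.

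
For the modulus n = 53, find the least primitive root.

2

φ(53) = 53 − 1 = 52 = 2^2 · 13.
Test candidates g = 2, 3, … against the prime factors q ∈ {2, 13} of φ(53): g is a generator iff g^(52/q) ≢ 1 for every such q.
g = 2: 2^26 ≡ 52; 2^4 ≡ 16 — none is 1, so 2 is a primitive root.
So 2 is the smallest generator of (Z/53Z)^×.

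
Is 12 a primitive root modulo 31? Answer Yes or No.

Yes

φ(31) = 31 − 1 = 30 = 2 · 3 · 5.
It suffices to check that the order of 12 is not a proper divisor of 30: compute 12^(30/q) for q ∈ {2, 3, 5}.
12^15 ≡ 30 (mod 31)  [q = 2: ≢ 1 ✓]
12^10 ≡ 25 (mod 31)  [q = 3: ≢ 1 ✓]
12^6 ≡ 2 (mod 31)  [q = 5: ≢ 1 ✓]
All checks pass, so 12 has order 30 and is a primitive root modulo 31.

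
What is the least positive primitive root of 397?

φ(397) = 397 − 1 = 396 = 2^2 · 3^2 · 11.
g is a primitive root iff g^(396/q) ≢ 1 (mod 397) for each prime q ∈ {2, 3, 11}.
g = 2: 2^198 ≡ 396; 2^132 ≡ 1 — hits 1, so not a primitive root.
g = 3: 3^198 ≡ 1 — hits 1, so not a primitive root.
g = 4: 4^198 ≡ 1 — hits 1, so not a primitive root.
g = 5: 5^198 ≡ 396; 5^132 ≡ 362; 5^36 ≡ 290 — none is 1, so 5 is a primitive root.
So 5 is the smallest generator of (Z/397Z)^×.

5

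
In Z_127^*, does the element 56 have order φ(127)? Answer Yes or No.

Yes

φ(127) = 127 − 1 = 126 = 2 · 3^2 · 7.
An element g generates (Z/127Z)^× iff g^(126/q) ≢ 1 (mod 127) for each prime q ∈ {2, 3, 7}.
56^63 ≡ 126 (mod 127)  [q = 2: ≢ 1 ✓]
56^42 ≡ 107 (mod 127)  [q = 3: ≢ 1 ✓]
56^18 ≡ 16 (mod 127)  [q = 7: ≢ 1 ✓]
None equal 1, so ord_127(56) = 126: 56 is a primitive root.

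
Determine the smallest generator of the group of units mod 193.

5

φ(193) = 193 − 1 = 192 = 2^6 · 3.
Test candidates g = 2, 3, … against the prime factors q ∈ {2, 3} of φ(193): g is a generator iff g^(192/q) ≢ 1 for every such q.
g = 2: 2^96 ≡ 1 — hits 1, so not a primitive root.
g = 3: 3^96 ≡ 1 — hits 1, so not a primitive root.
g = 4: 4^96 ≡ 1 — hits 1, so not a primitive root.
g = 5: 5^96 ≡ 192; 5^64 ≡ 84 — none is 1, so 5 is a primitive root.
Hence the least primitive root of 193 is 5.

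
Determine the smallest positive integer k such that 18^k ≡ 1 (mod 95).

4

The order of 18 must divide φ(95) = φ(5·19) = (5−1)·(19−1) = 4·18 = 72 = 2^3 · 3^2.
Divisors of 72: 1, 2, 3, 4, 6, 8, 9, 12, 18, 24, 36, 72.
Check 18^d mod 95 for each divisor in increasing order:
18^1 ≡ 18
18^2 ≡ 39
18^3 ≡ 37
18^4 ≡ 1
The smallest such exponent is 4, so the order of 18 is 4.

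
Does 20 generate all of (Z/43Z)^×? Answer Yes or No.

Yes

φ(43) = 43 − 1 = 42 = 2 · 3 · 7.
An element g generates (Z/43Z)^× iff g^(42/q) ≢ 1 (mod 43) for each prime q ∈ {2, 3, 7}.
20^21 ≡ 42 (mod 43)  [q = 2: ≢ 1 ✓]
20^14 ≡ 36 (mod 43)  [q = 3: ≢ 1 ✓]
20^6 ≡ 4 (mod 43)  [q = 7: ≢ 1 ✓]
Every test exponent gives a nontrivial residue, hence 20 generates the full group.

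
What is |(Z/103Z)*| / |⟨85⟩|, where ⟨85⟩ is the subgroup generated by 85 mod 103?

The order of 85 must divide φ(103) = 103 − 1 = 102 = 2 · 3 · 17.
Divisors of 102: 1, 2, 3, 6, 17, 34, 51, 102.
Evaluate successive powers at the divisors of 102:
85^1 ≡ 85 (mod 103)
85^2 ≡ 15 (mod 103)
85^3 ≡ 39 (mod 103)
85^6 ≡ 79 (mod 103)
85^17 ≡ 47 (mod 103)
85^34 ≡ 46 (mod 103)
85^51 ≡ 102 (mod 103)
85^102 ≡ 1 (mod 103) ✓
The order of 85 is 102, so the subgroup it generates has 102 elements.
[(Z/103Z)^× : ⟨85⟩] = 102/102 = 1.

1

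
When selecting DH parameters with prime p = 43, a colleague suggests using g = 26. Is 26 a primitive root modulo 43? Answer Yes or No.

φ(43) = 43 − 1 = 42 = 2 · 3 · 7.
26 is a primitive root mod 43 iff 26^(φ(43)/q) ≢ 1 for every prime q | φ(43), i.e. q ∈ {2, 3, 7}.
26^21 ≡ 42 (mod 43)  [q = 2: ≢ 1 ✓]
26^14 ≡ 6 (mod 43)  [q = 3: ≢ 1 ✓]
26^6 ≡ 35 (mod 43)  [q = 7: ≢ 1 ✓]
All checks pass, so 26 has order 42 and is a primitive root modulo 43.

Yes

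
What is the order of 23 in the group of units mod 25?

By Lagrange's theorem, ord_25(23) divides φ(25) = φ(5^2) = 5·(5−1) = 20 = 2^2 · 5.
Divisors of 20: 1, 2, 4, 5, 10, 20.
Test each divisor d:
23^1 ≡ 23 (mod 25)
23^2 ≡ 4 (mod 25)
23^4 ≡ 16 (mod 25)
23^5 ≡ 18 (mod 25)
23^10 ≡ 24 (mod 25)
23^20 ≡ 1 (mod 25) ✓
Hence ord(23) = 20.

20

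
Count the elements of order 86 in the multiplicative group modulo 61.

0

φ(61) = 61 − 1 = 60 = 2^2 · 3 · 5.
Since (Z/61Z)^× is cyclic of order 60, the number of elements of order d is φ(d) when d | 60 and 0 otherwise.
Here 60 is not a multiple of 86, so there are no elements of order 86.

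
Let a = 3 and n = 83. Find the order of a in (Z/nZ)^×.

41

By Lagrange's theorem, ord_83(3) divides φ(83) = 83 − 1 = 82 = 2 · 41.
Divisors of 82: 1, 2, 41, 82.
Test each divisor d:
3^1 ≡ 3 (mod 83)
3^2 ≡ 9 (mod 83)
3^41 ≡ 1 (mod 83) ✓
Hence ord(3) = 41.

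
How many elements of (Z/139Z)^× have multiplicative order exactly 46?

22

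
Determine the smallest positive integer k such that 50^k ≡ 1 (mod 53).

52

By Lagrange's theorem, ord_53(50) divides φ(53) = 53 − 1 = 52 = 2^2 · 13.
Divisors of 52: 1, 2, 4, 13, 26, 52.
Check 50^d mod 53 for each divisor in increasing order:
50^1 ≡ 50
50^2 ≡ 9
50^4 ≡ 28
50^13 ≡ 23
50^26 ≡ 52
50^52 ≡ 1
So ord_53(50) = 52.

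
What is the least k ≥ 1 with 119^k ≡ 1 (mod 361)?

171

ord(119) | φ(361) = φ(19^2) = 19·(19−1) = 342 = 2 · 3^2 · 19.
Divisors of 342: 1, 2, 3, 6, 9, 18, 19, 38, 57, 114, 171, 342.
Check 119^d mod 361 for each divisor in increasing order:
119^1 ≡ 119
119^2 ≡ 82
119^3 ≡ 11
119^6 ≡ 121
119^9 ≡ 248
119^18 ≡ 134
119^19 ≡ 62
119^38 ≡ 234
119^57 ≡ 68
119^114 ≡ 292
119^171 ≡ 1
Therefore the multiplicative order of 119 modulo 361 is 171.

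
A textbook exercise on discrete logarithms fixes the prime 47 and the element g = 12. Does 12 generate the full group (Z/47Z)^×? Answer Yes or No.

No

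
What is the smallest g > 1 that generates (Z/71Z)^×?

7

φ(71) = 71 − 1 = 70 = 2 · 5 · 7.
g is a primitive root iff g^(70/q) ≢ 1 (mod 71) for each prime q ∈ {2, 5, 7}.
g = 2: 2^35 ≡ 1 — hits 1, so not a primitive root.
g = 3: 3^35 ≡ 1 — hits 1, so not a primitive root.
g = 4: 4^35 ≡ 1 — hits 1, so not a primitive root.
g = 5: 5^35 ≡ 1 — hits 1, so not a primitive root.
g = 6: 6^35 ≡ 1 — hits 1, so not a primitive root.
g = 7: 7^35 ≡ 70; 7^14 ≡ 54; 7^10 ≡ 45 — none is 1, so 7 is a primitive root.
So 7 is the smallest generator of (Z/71Z)^×.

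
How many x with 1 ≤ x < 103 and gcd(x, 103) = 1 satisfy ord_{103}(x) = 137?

0

φ(103) = 103 − 1 = 102 = 2 · 3 · 17.
(Z/103Z)^× is cyclic (|G| = 102); a cyclic group of order m has exactly φ(d) elements of each order d | m, and none otherwise.
Since 137 ∤ 102, the count is 0.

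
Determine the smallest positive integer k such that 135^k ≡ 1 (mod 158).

6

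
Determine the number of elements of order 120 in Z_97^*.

φ(97) = 97 − 1 = 96 = 2^5 · 3.
(Z/97Z)^× is cyclic (|G| = 96); a cyclic group of order m has exactly φ(d) elements of each order d | m, and none otherwise.
120 does not divide 96, so no element of (Z/97Z)^× has order 120.

0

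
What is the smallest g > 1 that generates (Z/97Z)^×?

5

φ(97) = 97 − 1 = 96 = 2^5 · 3.
g is a primitive root iff g^(96/q) ≢ 1 (mod 97) for each prime q ∈ {2, 3}.
g = 2: 2^48 ≡ 1 — hits 1, so not a primitive root.
g = 3: 3^48 ≡ 1 — hits 1, so not a primitive root.
g = 4: 4^48 ≡ 1 — hits 1, so not a primitive root.
g = 5: 5^48 ≡ 96; 5^32 ≡ 35 — none is 1, so 5 is a primitive root.
The smallest primitive root modulo 97 is 5.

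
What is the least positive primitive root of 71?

φ(71) = 71 − 1 = 70 = 2 · 5 · 7.
g is a primitive root iff g^(70/q) ≢ 1 (mod 71) for each prime q ∈ {2, 5, 7}.
g = 2: 2^35 ≡ 1 — hits 1, so not a primitive root.
g = 3: 3^35 ≡ 1 — hits 1, so not a primitive root.
g = 4: 4^35 ≡ 1 — hits 1, so not a primitive root.
g = 5: 5^35 ≡ 1 — hits 1, so not a primitive root.
g = 6: 6^35 ≡ 1 — hits 1, so not a primitive root.
g = 7: 7^35 ≡ 70; 7^14 ≡ 54; 7^10 ≡ 45 — none is 1, so 7 is a primitive root.
The smallest primitive root modulo 71 is 7.

7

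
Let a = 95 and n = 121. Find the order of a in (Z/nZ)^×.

110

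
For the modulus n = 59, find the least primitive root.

φ(59) = 59 − 1 = 58 = 2 · 29.
g is a primitive root iff g^(58/q) ≢ 1 (mod 59) for each prime q ∈ {2, 29}.
g = 2: 2^29 ≡ 58; 2^2 ≡ 4 — none is 1, so 2 is a primitive root.
So 2 is the smallest generator of (Z/59Z)^×.

2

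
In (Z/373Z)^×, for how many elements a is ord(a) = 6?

φ(373) = 373 − 1 = 372 = 2^2 · 3 · 31.
In a cyclic group of order 372, there are φ(d) elements of order d for each divisor d of 372, and zero for non-divisors.
6 = 2 · 3 divides 372, and φ(6) = 2.

2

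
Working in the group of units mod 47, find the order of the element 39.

46

Since 39 ∈ (Z/47Z)^×, its order divides φ(47) = 47 − 1 = 46 = 2 · 23.
Divisors of 46: 1, 2, 23, 46.
Test each divisor d:
39^1 ≡ 39 (mod 47)
39^2 ≡ 17 (mod 47)
39^23 ≡ 46 (mod 47)
39^46 ≡ 1 (mod 47) ✓
The smallest such exponent is 46, so the order of 39 is 46.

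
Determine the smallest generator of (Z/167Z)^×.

5

φ(167) = 167 − 1 = 166 = 2 · 83.
g is a primitive root iff g^(166/q) ≢ 1 (mod 167) for each prime q ∈ {2, 83}.
g = 2: 2^83 ≡ 1 — hits 1, so not a primitive root.
g = 3: 3^83 ≡ 1 — hits 1, so not a primitive root.
g = 4: 4^83 ≡ 1 — hits 1, so not a primitive root.
g = 5: 5^83 ≡ 166; 5^2 ≡ 25 — none is 1, so 5 is a primitive root.
The smallest primitive root modulo 167 is 5.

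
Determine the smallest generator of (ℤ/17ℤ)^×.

3

φ(17) = 17 − 1 = 16 = 2^4.
Test candidates g = 2, 3, … against the prime factors q ∈ {2} of φ(17): g is a generator iff g^(16/q) ≢ 1 for every such q.
g = 2: 2^8 ≡ 1 — hits 1, so not a primitive root.
g = 3: 3^8 ≡ 16 — none is 1, so 3 is a primitive root.
The smallest primitive root modulo 17 is 3.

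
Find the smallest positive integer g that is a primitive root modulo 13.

φ(13) = 13 − 1 = 12 = 2^2 · 3.
Test candidates g = 2, 3, … against the prime factors q ∈ {2, 3} of φ(13): g is a generator iff g^(12/q) ≢ 1 for every such q.
g = 2: 2^6 ≡ 12; 2^4 ≡ 3 — none is 1, so 2 is a primitive root.
The smallest primitive root modulo 13 is 2.

2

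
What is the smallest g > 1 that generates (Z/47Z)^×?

5

φ(47) = 47 − 1 = 46 = 2 · 23.
g is a primitive root iff g^(46/q) ≢ 1 (mod 47) for each prime q ∈ {2, 23}.
g = 2: 2^23 ≡ 1 — hits 1, so not a primitive root.
g = 3: 3^23 ≡ 1 — hits 1, so not a primitive root.
g = 4: 4^23 ≡ 1 — hits 1, so not a primitive root.
g = 5: 5^23 ≡ 46; 5^2 ≡ 25 — none is 1, so 5 is a primitive root.
Hence the least primitive root of 47 is 5.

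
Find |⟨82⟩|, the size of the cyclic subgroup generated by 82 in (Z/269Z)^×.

4

Since 82 ∈ (Z/269Z)^×, its order divides φ(269) = 269 − 1 = 268 = 2^2 · 67.
Divisors of 268: 1, 2, 4, 67, 134, 268.
Compute 82^d (mod 269) for the divisors d until we hit 1:
82^1 ≡ 82 (mod 269)
82^2 ≡ 268 (mod 269)
82^4 ≡ 1 (mod 269) ✓
Hence ord(82) = 4.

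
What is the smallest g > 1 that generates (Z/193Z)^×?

5

φ(193) = 193 − 1 = 192 = 2^6 · 3.
Test candidates g = 2, 3, … against the prime factors q ∈ {2, 3} of φ(193): g is a generator iff g^(192/q) ≢ 1 for every such q.
g = 2: 2^96 ≡ 1 — hits 1, so not a primitive root.
g = 3: 3^96 ≡ 1 — hits 1, so not a primitive root.
g = 4: 4^96 ≡ 1 — hits 1, so not a primitive root.
g = 5: 5^96 ≡ 192; 5^64 ≡ 84 — none is 1, so 5 is a primitive root.
The smallest primitive root modulo 193 is 5.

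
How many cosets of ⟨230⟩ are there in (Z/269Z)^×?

1

By Lagrange's theorem, ord_269(230) divides φ(269) = 269 − 1 = 268 = 2^2 · 67.
Divisors of 268: 1, 2, 4, 67, 134, 268.
Evaluate successive powers at the divisors of 268:
230^1 ≡ 230 (mod 269)
230^2 ≡ 176 (mod 269)
230^4 ≡ 41 (mod 269)
230^67 ≡ 187 (mod 269)
230^134 ≡ 268 (mod 269)
230^268 ≡ 1 (mod 269) ✓
So ord_269(230) = 268, hence |⟨230⟩| = 268.
Index = |(Z/269Z)^×| / |⟨230⟩| = 268 / 268 = 1.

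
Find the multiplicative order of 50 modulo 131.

130

ord(50) | φ(131) = 131 − 1 = 130 = 2 · 5 · 13.
Divisors of 130: 1, 2, 5, 10, 13, 26, 65, 130.
Test each divisor d:
50^1 ≡ 50 (mod 131)
50^2 ≡ 11 (mod 131)
50^5 ≡ 24 (mod 131)
50^10 ≡ 52 (mod 131)
50^13 ≡ 42 (mod 131)
50^26 ≡ 61 (mod 131)
50^65 ≡ 130 (mod 131)
50^130 ≡ 1 (mod 131) ✓
The smallest such exponent is 130, so the order of 50 is 130.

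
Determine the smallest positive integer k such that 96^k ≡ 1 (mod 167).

83

By Lagrange's theorem, ord_167(96) divides φ(167) = 167 − 1 = 166 = 2 · 83.
Divisors of 166: 1, 2, 83, 166.
Check 96^d mod 167 for each divisor in increasing order:
96^1 ≡ 96
96^2 ≡ 31
96^83 ≡ 1
Therefore the multiplicative order of 96 modulo 167 is 83.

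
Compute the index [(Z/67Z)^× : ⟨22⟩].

ord(22) | φ(67) = 67 − 1 = 66 = 2 · 3 · 11.
Divisors of 66: 1, 2, 3, 6, 11, 22, 33, 66.
Test each divisor d:
22^1 ≡ 22
22^2 ≡ 15
22^3 ≡ 62
22^6 ≡ 25
22^11 ≡ 1
The order of 22 is 11, so the subgroup it generates has 11 elements.
Index = |(Z/67Z)^×| / |⟨22⟩| = 66 / 11 = 6.

6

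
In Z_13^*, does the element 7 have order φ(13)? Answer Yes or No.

φ(13) = 13 − 1 = 12 = 2^2 · 3.
An element g generates (Z/13Z)^× iff g^(12/q) ≢ 1 (mod 13) for each prime q ∈ {2, 3}.
7^6 ≡ 12 (mod 13)  [q = 2: ≢ 1 ✓]
7^4 ≡ 9 (mod 13)  [q = 3: ≢ 1 ✓]
None equal 1, so ord_13(7) = 12: 7 is a primitive root.

Yes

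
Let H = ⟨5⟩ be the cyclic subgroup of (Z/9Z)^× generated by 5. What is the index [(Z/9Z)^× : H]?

The order of 5 must divide φ(9) = φ(3^2) = 3·(3−1) = 6 = 2 · 3.
Divisors of 6: 1, 2, 3, 6.
Check 5^d mod 9 for each divisor in increasing order:
5^1 ≡ 5 (mod 9)
5^2 ≡ 7 (mod 9)
5^3 ≡ 8 (mod 9)
5^6 ≡ 1 (mod 9) ✓
Thus |⟨5⟩| = ord(5) = 6.
Index = |(Z/9Z)^×| / |⟨5⟩| = 6 / 6 = 1.

1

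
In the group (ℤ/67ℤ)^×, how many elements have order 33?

20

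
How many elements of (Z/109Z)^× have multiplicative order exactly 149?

φ(109) = 109 − 1 = 108 = 2^2 · 3^3.
Since (Z/109Z)^× is cyclic of order 108, the number of elements of order d is φ(d) when d | 108 and 0 otherwise.
149 does not divide 108, so no element of (Z/109Z)^× has order 149.

0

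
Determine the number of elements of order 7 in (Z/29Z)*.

φ(29) = 29 − 1 = 28 = 2^2 · 7.
In a cyclic group of order 28, there are φ(d) elements of order d for each divisor d of 28, and zero for non-divisors.
7 | 28, and φ(7) = 7 − 1 = 6.

6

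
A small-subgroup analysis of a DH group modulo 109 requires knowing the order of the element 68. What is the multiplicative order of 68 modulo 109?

12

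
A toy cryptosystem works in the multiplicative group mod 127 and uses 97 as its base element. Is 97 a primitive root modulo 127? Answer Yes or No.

Yes

φ(127) = 127 − 1 = 126 = 2 · 3^2 · 7.
It suffices to check that the order of 97 is not a proper divisor of 126: compute 97^(126/q) for q ∈ {2, 3, 7}.
97^63 ≡ 126 (mod 127)  [q = 2: ≢ 1 ✓]
97^42 ≡ 107 (mod 127)  [q = 3: ≢ 1 ✓]
97^18 ≡ 32 (mod 127)  [q = 7: ≢ 1 ✓]
Every test exponent gives a nontrivial residue, hence 97 generates the full group.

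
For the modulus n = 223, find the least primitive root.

3

φ(223) = 223 − 1 = 222 = 2 · 3 · 37.
g is a primitive root iff g^(222/q) ≢ 1 (mod 223) for each prime q ∈ {2, 3, 37}.
g = 2: 2^111 ≡ 1 — hits 1, so not a primitive root.
g = 3: 3^111 ≡ 222; 3^74 ≡ 183; 3^6 ≡ 60 — none is 1, so 3 is a primitive root.
Hence the least primitive root of 223 is 3.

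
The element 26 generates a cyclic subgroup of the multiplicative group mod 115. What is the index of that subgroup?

8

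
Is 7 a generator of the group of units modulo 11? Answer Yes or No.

Yes

φ(11) = 11 − 1 = 10 = 2 · 5.
An element g generates (Z/11Z)^× iff g^(10/q) ≢ 1 (mod 11) for each prime q ∈ {2, 5}.
7^5 ≡ 10 (mod 11)  [q = 2: ≢ 1 ✓]
7^2 ≡ 5 (mod 11)  [q = 5: ≢ 1 ✓]
Every test exponent gives a nontrivial residue, hence 7 generates the full group.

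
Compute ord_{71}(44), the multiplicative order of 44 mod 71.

70

Since 44 ∈ (Z/71Z)^×, its order divides φ(71) = 71 − 1 = 70 = 2 · 5 · 7.
Divisors of 70: 1, 2, 5, 7, 10, 14, 35, 70.
Test each divisor d:
44^1 ≡ 44
44^2 ≡ 19
44^5 ≡ 51
44^7 ≡ 46
44^10 ≡ 45
44^14 ≡ 57
44^35 ≡ 70
44^70 ≡ 1
Therefore the multiplicative order of 44 modulo 71 is 70.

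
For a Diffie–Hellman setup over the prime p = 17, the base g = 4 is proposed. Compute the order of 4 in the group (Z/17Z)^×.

The order of 4 must divide φ(17) = 17 − 1 = 16 = 2^4.
Divisors of 16: 1, 2, 4, 8, 16.
Evaluate successive powers at the divisors of 16:
4^1 ≡ 4
4^2 ≡ 16
4^4 ≡ 1
Therefore the multiplicative order of 4 modulo 17 is 4.

4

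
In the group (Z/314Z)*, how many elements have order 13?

φ(314) = φ(2)·φ(157) = 1·156 = 156 = 2^2 · 3 · 13.
In a cyclic group of order 156, there are φ(d) elements of order d for each divisor d of 156, and zero for non-divisors.
13 | 156, and φ(13) = 13 − 1 = 12.

12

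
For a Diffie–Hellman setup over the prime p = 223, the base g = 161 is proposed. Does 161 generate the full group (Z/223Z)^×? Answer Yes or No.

φ(223) = 223 − 1 = 222 = 2 · 3 · 37.
Test 161^(222/q) mod 223 for each prime factor q of 222:
161^111 ≡ 222 (mod 223)  [q = 2: ≢ 1 ✓]
161^74 ≡ 183 (mod 223)  [q = 3: ≢ 1 ✓]
161^6 ≡ 136 (mod 223)  [q = 37: ≢ 1 ✓]
None equal 1, so ord_223(161) = 222: 161 is a primitive root.

Yes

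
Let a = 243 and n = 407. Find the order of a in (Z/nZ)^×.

18

Since 243 ∈ (Z/407Z)^×, its order divides φ(407) = φ(11·37) = (11−1)·(37−1) = 10·36 = 360 = 2^3 · 3^2 · 5.
Divisors of 360: 1, 2, 3, 4, 5, 6, 8, 9, 10, 12, 15, 18, 20, 24, 30, 36, 40, 45, 60, 72, 90, 120, 180, 360.
Test each divisor d:
243^1 ≡ 243 (mod 407)
243^2 ≡ 34 (mod 407)
243^3 ≡ 122 (mod 407)
243^4 ≡ 342 (mod 407)
243^5 ≡ 78 (mod 407)
243^6 ≡ 232 (mod 407)
243^8 ≡ 155 (mod 407)
243^9 ≡ 221 (mod 407)
243^10 ≡ 386 (mod 407)
243^12 ≡ 100 (mod 407)
243^15 ≡ 397 (mod 407)
243^18 ≡ 1 (mod 407) ✓
The smallest such exponent is 18, so the order of 243 is 18.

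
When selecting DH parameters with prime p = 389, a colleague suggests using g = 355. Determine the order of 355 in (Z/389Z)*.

388

Since 355 ∈ (Z/389Z)^×, its order divides φ(389) = 389 − 1 = 388 = 2^2 · 97.
Divisors of 388: 1, 2, 4, 97, 194, 388.
Check 355^d mod 389 for each divisor in increasing order:
355^1 ≡ 355 (mod 389)
355^2 ≡ 378 (mod 389)
355^4 ≡ 121 (mod 389)
355^97 ≡ 274 (mod 389)
355^194 ≡ 388 (mod 389)
355^388 ≡ 1 (mod 389) ✓
Therefore the multiplicative order of 355 modulo 389 is 388.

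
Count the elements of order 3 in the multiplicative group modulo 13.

2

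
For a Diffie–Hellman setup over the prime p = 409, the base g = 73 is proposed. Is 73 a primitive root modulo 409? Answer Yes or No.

φ(409) = 409 − 1 = 408 = 2^3 · 3 · 17.
73 is a primitive root mod 409 iff 73^(φ(409)/q) ≢ 1 for every prime q | φ(409), i.e. q ∈ {2, 3, 17}.
73^204 ≡ 408 (mod 409)  [q = 2: ≢ 1 ✓]
73^136 ≡ 53 (mod 409)  [q = 3: ≢ 1 ✓]
73^24 ≡ 83 (mod 409)  [q = 17: ≢ 1 ✓]
Every test exponent gives a nontrivial residue, hence 73 generates the full group.

Yes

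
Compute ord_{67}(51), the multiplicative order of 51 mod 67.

ord(51) | φ(67) = 67 − 1 = 66 = 2 · 3 · 11.
Divisors of 66: 1, 2, 3, 6, 11, 22, 33, 66.
Test each divisor d:
51^1 ≡ 51 (mod 67)
51^2 ≡ 55 (mod 67)
51^3 ≡ 58 (mod 67)
51^6 ≡ 14 (mod 67)
51^11 ≡ 38 (mod 67)
51^22 ≡ 37 (mod 67)
51^33 ≡ 66 (mod 67)
51^66 ≡ 1 (mod 67) ✓
Hence ord(51) = 66.

66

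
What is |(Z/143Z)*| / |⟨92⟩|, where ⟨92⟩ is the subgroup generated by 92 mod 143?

The order of 92 must divide φ(143) = φ(11·13) = (11−1)·(13−1) = 10·12 = 120 = 2^3 · 3 · 5.
Divisors of 120: 1, 2, 3, 4, 5, 6, 8, 10, 12, 15, 20, 24, 30, 40, 60, 120.
Compute 92^d (mod 143) for the divisors d until we hit 1:
92^1 ≡ 92 (mod 143)
92^2 ≡ 27 (mod 143)
92^3 ≡ 53 (mod 143)
92^4 ≡ 14 (mod 143)
92^5 ≡ 1 (mod 143) ✓
The order of 92 is 5, so the subgroup it generates has 5 elements.
Index = |(Z/143Z)^×| / |⟨92⟩| = 120 / 5 = 24.

24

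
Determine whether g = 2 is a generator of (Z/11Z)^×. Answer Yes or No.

Yes

φ(11) = 11 − 1 = 10 = 2 · 5.
It suffices to check that the order of 2 is not a proper divisor of 10: compute 2^(10/q) for q ∈ {2, 5}.
2^5 ≡ 10 (mod 11)  [q = 2: ≢ 1 ✓]
2^2 ≡ 4 (mod 11)  [q = 5: ≢ 1 ✓]
Every test exponent gives a nontrivial residue, hence 2 generates the full group.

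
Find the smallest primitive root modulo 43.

3

φ(43) = 43 − 1 = 42 = 2 · 3 · 7.
Test candidates g = 2, 3, … against the prime factors q ∈ {2, 3, 7} of φ(43): g is a generator iff g^(42/q) ≢ 1 for every such q.
g = 2: 2^21 ≡ 42; 2^14 ≡ 1 — hits 1, so not a primitive root.
g = 3: 3^21 ≡ 42; 3^14 ≡ 36; 3^6 ≡ 41 — none is 1, so 3 is a primitive root.
The smallest primitive root modulo 43 is 3.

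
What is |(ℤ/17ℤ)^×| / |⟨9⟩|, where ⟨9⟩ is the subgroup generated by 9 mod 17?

By Lagrange's theorem, ord_17(9) divides φ(17) = 17 − 1 = 16 = 2^4.
Divisors of 16: 1, 2, 4, 8, 16.
Evaluate successive powers at the divisors of 16:
9^1 ≡ 9
9^2 ≡ 13
9^4 ≡ 16
9^8 ≡ 1
Thus |⟨9⟩| = ord(9) = 8.
Index = |(Z/17Z)^×| / |⟨9⟩| = 16 / 8 = 2.

2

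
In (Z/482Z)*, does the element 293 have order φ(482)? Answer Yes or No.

φ(482) = φ(2)·φ(241) = 1·240 = 240 = 2^4 · 3 · 5.
It suffices to check that the order of 293 is not a proper divisor of 240: compute 293^(240/q) for q ∈ {2, 3, 5}.
293^120 ≡ 481 (mod 482)  [q = 2: ≢ 1 ✓]
293^80 ≡ 15 (mod 482)  [q = 3: ≢ 1 ✓]
293^48 ≡ 87 (mod 482)  [q = 5: ≢ 1 ✓]
All checks pass, so 293 has order 240 and is a primitive root modulo 482.

Yes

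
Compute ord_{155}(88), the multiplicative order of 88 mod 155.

12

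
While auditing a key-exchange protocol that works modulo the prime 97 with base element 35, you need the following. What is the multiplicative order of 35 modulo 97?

3

ord(35) | φ(97) = 97 − 1 = 96 = 2^5 · 3.
Divisors of 96: 1, 2, 3, 4, 6, 8, 12, 16, 24, 32, 48, 96.
Test each divisor d:
35^1 ≡ 35
35^2 ≡ 61
35^3 ≡ 1
Hence ord(35) = 3.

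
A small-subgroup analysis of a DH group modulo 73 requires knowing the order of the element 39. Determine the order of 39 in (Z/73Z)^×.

72

The order of 39 must divide φ(73) = 73 − 1 = 72 = 2^3 · 3^2.
Divisors of 72: 1, 2, 3, 4, 6, 8, 9, 12, 18, 24, 36, 72.
Test each divisor d:
39^1 ≡ 39
39^2 ≡ 61
39^3 ≡ 43
39^4 ≡ 71
39^6 ≡ 24
39^8 ≡ 4
39^9 ≡ 10
39^12 ≡ 65
39^18 ≡ 27
39^24 ≡ 64
39^36 ≡ 72
39^72 ≡ 1
Therefore the multiplicative order of 39 modulo 73 is 72.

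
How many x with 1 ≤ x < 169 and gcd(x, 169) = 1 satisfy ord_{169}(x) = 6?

φ(169) = φ(13^2) = 13·(13−1) = 156 = 2^2 · 3 · 13.
(Z/169Z)^× is cyclic (|G| = 156); a cyclic group of order m has exactly φ(d) elements of each order d | m, and none otherwise.
6 = 2 · 3 divides 156, and φ(6) = 2.

2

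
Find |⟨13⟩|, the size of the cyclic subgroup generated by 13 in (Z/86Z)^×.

The order of 13 must divide φ(86) = φ(2)·φ(43) = 1·42 = 42 = 2 · 3 · 7.
Divisors of 42: 1, 2, 3, 6, 7, 14, 21, 42.
Compute 13^d (mod 86) for the divisors d until we hit 1:
13^1 ≡ 13 (mod 86)
13^2 ≡ 83 (mod 86)
13^3 ≡ 47 (mod 86)
13^6 ≡ 59 (mod 86)
13^7 ≡ 79 (mod 86)
13^14 ≡ 49 (mod 86)
13^21 ≡ 1 (mod 86) ✓
So ord_86(13) = 21.

21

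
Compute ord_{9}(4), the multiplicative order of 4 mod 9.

By Lagrange's theorem, ord_9(4) divides φ(9) = φ(3^2) = 3·(3−1) = 6 = 2 · 3.
Divisors of 6: 1, 2, 3, 6.
Evaluate successive powers at the divisors of 6:
4^1 ≡ 4 (mod 9)
4^2 ≡ 7 (mod 9)
4^3 ≡ 1 (mod 9) ✓
The smallest such exponent is 3, so the order of 4 is 3.

3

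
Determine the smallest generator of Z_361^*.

2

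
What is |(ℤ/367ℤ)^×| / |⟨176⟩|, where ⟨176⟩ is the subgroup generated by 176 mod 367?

By Lagrange's theorem, ord_367(176) divides φ(367) = 367 − 1 = 366 = 2 · 3 · 61.
Divisors of 366: 1, 2, 3, 6, 61, 122, 183, 366.
Evaluate successive powers at the divisors of 366:
176^1 ≡ 176 (mod 367)
176^2 ≡ 148 (mod 367)
176^3 ≡ 358 (mod 367)
176^6 ≡ 81 (mod 367)
176^61 ≡ 84 (mod 367)
176^122 ≡ 83 (mod 367)
176^183 ≡ 366 (mod 367)
176^366 ≡ 1 (mod 367) ✓
So ord_367(176) = 366, hence |⟨176⟩| = 366.
The index is φ(367) / ord(176) = 366 / 366 = 1.

1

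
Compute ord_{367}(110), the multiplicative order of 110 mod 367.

The order of 110 must divide φ(367) = 367 − 1 = 366 = 2 · 3 · 61.
Divisors of 366: 1, 2, 3, 6, 61, 122, 183, 366.
Test each divisor d:
110^1 ≡ 110 (mod 367)
110^2 ≡ 356 (mod 367)
110^3 ≡ 258 (mod 367)
110^6 ≡ 137 (mod 367)
110^61 ≡ 283 (mod 367)
110^122 ≡ 83 (mod 367)
110^183 ≡ 1 (mod 367) ✓
So ord_367(110) = 183.

183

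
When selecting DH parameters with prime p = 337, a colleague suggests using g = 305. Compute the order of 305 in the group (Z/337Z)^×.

ord(305) | φ(337) = 337 − 1 = 336 = 2^4 · 3 · 7.
Divisors of 336: 1, 2, 3, 4, 6, 7, 8, 12, 14, 16, 21, 24, 28, 42, 48, 56, 84, 112, 168, 336.
Compute 305^d (mod 337) for the divisors d until we hit 1:
305^1 ≡ 305
305^2 ≡ 13
305^3 ≡ 258
305^4 ≡ 169
305^6 ≡ 175
305^7 ≡ 129
305^8 ≡ 253
305^12 ≡ 295
305^14 ≡ 128
305^16 ≡ 316
305^21 ≡ 336
305^24 ≡ 79
305^28 ≡ 208
305^42 ≡ 1
Therefore the multiplicative order of 305 modulo 337 is 42.

42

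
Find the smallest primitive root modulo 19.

φ(19) = 19 − 1 = 18 = 2 · 3^2.
Test candidates g = 2, 3, … against the prime factors q ∈ {2, 3} of φ(19): g is a generator iff g^(18/q) ≢ 1 for every such q.
g = 2: 2^9 ≡ 18; 2^6 ≡ 7 — none is 1, so 2 is a primitive root.
So 2 is the smallest generator of (Z/19Z)^×.

2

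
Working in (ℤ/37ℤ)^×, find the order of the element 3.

18

The order of 3 must divide φ(37) = 37 − 1 = 36 = 2^2 · 3^2.
Divisors of 36: 1, 2, 3, 4, 6, 9, 12, 18, 36.
Evaluate successive powers at the divisors of 36:
3^1 ≡ 3 (mod 37)
3^2 ≡ 9 (mod 37)
3^3 ≡ 27 (mod 37)
3^4 ≡ 7 (mod 37)
3^6 ≡ 26 (mod 37)
3^9 ≡ 36 (mod 37)
3^12 ≡ 10 (mod 37)
3^18 ≡ 1 (mod 37) ✓
So ord_37(3) = 18.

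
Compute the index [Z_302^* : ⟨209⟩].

The order of 209 must divide φ(302) = φ(2)·φ(151) = 1·150 = 150 = 2 · 3 · 5^2.
Divisors of 150: 1, 2, 3, 5, 6, 10, 15, 25, 30, 50, 75, 150.
Compute 209^d (mod 302) for the divisors d until we hit 1:
209^1 ≡ 209 (mod 302)
209^2 ≡ 193 (mod 302)
209^3 ≡ 171 (mod 302)
209^5 ≡ 85 (mod 302)
209^6 ≡ 249 (mod 302)
209^10 ≡ 279 (mod 302)
209^15 ≡ 159 (mod 302)
209^25 ≡ 269 (mod 302)
209^30 ≡ 215 (mod 302)
209^50 ≡ 183 (mod 302)
209^75 ≡ 1 (mod 302) ✓
The order of 209 is 75, so the subgroup it generates has 75 elements.
The index is φ(302) / ord(209) = 150 / 75 = 2.

2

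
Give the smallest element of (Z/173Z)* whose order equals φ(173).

2

φ(173) = 173 − 1 = 172 = 2^2 · 43.
g is a primitive root iff g^(172/q) ≢ 1 (mod 173) for each prime q ∈ {2, 43}.
g = 2: 2^86 ≡ 172; 2^4 ≡ 16 — none is 1, so 2 is a primitive root.
Hence the least primitive root of 173 is 2.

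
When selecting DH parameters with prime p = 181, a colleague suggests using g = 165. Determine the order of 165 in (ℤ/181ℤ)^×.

90

The order of 165 must divide φ(181) = 181 − 1 = 180 = 2^2 · 3^2 · 5.
Divisors of 180: 1, 2, 3, 4, 5, 6, 9, 10, 12, 15, 18, 20, 30, 36, 45, 60, 90, 180.
Evaluate successive powers at the divisors of 180:
165^1 ≡ 165 (mod 181)
165^2 ≡ 75 (mod 181)
165^3 ≡ 67 (mod 181)
165^4 ≡ 14 (mod 181)
165^5 ≡ 138 (mod 181)
165^6 ≡ 145 (mod 181)
165^9 ≡ 122 (mod 181)
165^10 ≡ 39 (mod 181)
165^12 ≡ 29 (mod 181)
165^15 ≡ 133 (mod 181)
165^18 ≡ 42 (mod 181)
165^20 ≡ 73 (mod 181)
165^30 ≡ 132 (mod 181)
165^36 ≡ 135 (mod 181)
165^45 ≡ 180 (mod 181)
165^60 ≡ 48 (mod 181)
165^90 ≡ 1 (mod 181) ✓
The smallest such exponent is 90, so the order of 165 is 90.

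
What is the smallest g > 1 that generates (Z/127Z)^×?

3

φ(127) = 127 − 1 = 126 = 2 · 3^2 · 7.
Test candidates g = 2, 3, … against the prime factors q ∈ {2, 3, 7} of φ(127): g is a generator iff g^(126/q) ≢ 1 for every such q.
g = 2: 2^63 ≡ 1 — hits 1, so not a primitive root.
g = 3: 3^63 ≡ 126; 3^42 ≡ 107; 3^18 ≡ 4 — none is 1, so 3 is a primitive root.
Hence the least primitive root of 127 is 3.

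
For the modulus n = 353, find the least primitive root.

φ(353) = 353 − 1 = 352 = 2^5 · 11.
Test candidates g = 2, 3, … against the prime factors q ∈ {2, 11} of φ(353): g is a generator iff g^(352/q) ≢ 1 for every such q.
g = 2: 2^176 ≡ 1 — hits 1, so not a primitive root.
g = 3: 3^176 ≡ 352; 3^32 ≡ 140 — none is 1, so 3 is a primitive root.
Hence the least primitive root of 353 is 3.

3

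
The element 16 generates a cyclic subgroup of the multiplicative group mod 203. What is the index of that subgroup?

8

The order of 16 must divide φ(203) = φ(7·29) = (7−1)·(29−1) = 6·28 = 168 = 2^3 · 3 · 7.
Divisors of 168: 1, 2, 3, 4, 6, 7, 8, 12, 14, 21, 24, 28, 42, 56, 84, 168.
Compute 16^d (mod 203) for the divisors d until we hit 1:
16^1 ≡ 16 (mod 203)
16^2 ≡ 53 (mod 203)
16^3 ≡ 36 (mod 203)
16^4 ≡ 170 (mod 203)
16^6 ≡ 78 (mod 203)
16^7 ≡ 30 (mod 203)
16^8 ≡ 74 (mod 203)
16^12 ≡ 197 (mod 203)
16^14 ≡ 88 (mod 203)
16^21 ≡ 1 (mod 203) ✓
Thus |⟨16⟩| = ord(16) = 21.
The index is φ(203) / ord(16) = 168 / 21 = 8.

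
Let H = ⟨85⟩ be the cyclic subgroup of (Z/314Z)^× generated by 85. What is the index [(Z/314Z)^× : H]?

1

By Lagrange's theorem, ord_314(85) divides φ(314) = φ(2)·φ(157) = 1·156 = 156 = 2^2 · 3 · 13.
Divisors of 156: 1, 2, 3, 4, 6, 12, 13, 26, 39, 52, 78, 156.
Check 85^d mod 314 for each divisor in increasing order:
85^1 ≡ 85 (mod 314)
85^2 ≡ 3 (mod 314)
85^3 ≡ 255 (mod 314)
85^4 ≡ 9 (mod 314)
85^6 ≡ 27 (mod 314)
85^12 ≡ 101 (mod 314)
85^13 ≡ 107 (mod 314)
85^26 ≡ 145 (mod 314)
85^39 ≡ 129 (mod 314)
85^52 ≡ 301 (mod 314)
85^78 ≡ 313 (mod 314)
85^156 ≡ 1 (mod 314) ✓
So ord_314(85) = 156, hence |⟨85⟩| = 156.
[(Z/314Z)^× : ⟨85⟩] = 156/156 = 1.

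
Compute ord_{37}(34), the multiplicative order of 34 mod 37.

9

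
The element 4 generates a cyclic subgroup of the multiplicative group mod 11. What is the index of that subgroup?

2

By Lagrange's theorem, ord_11(4) divides φ(11) = 11 − 1 = 10 = 2 · 5.
Divisors of 10: 1, 2, 5, 10.
Test each divisor d:
4^1 ≡ 4 (mod 11)
4^2 ≡ 5 (mod 11)
4^5 ≡ 1 (mod 11) ✓
Thus |⟨4⟩| = ord(4) = 5.
[(Z/11Z)^× : ⟨4⟩] = 10/5 = 2.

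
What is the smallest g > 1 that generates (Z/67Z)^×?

φ(67) = 67 − 1 = 66 = 2 · 3 · 11.
g is a primitive root iff g^(66/q) ≢ 1 (mod 67) for each prime q ∈ {2, 3, 11}.
g = 2: 2^33 ≡ 66; 2^22 ≡ 37; 2^6 ≡ 64 — none is 1, so 2 is a primitive root.
Hence the least primitive root of 67 is 2.

2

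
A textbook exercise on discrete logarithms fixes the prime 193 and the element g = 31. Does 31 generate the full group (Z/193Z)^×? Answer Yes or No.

No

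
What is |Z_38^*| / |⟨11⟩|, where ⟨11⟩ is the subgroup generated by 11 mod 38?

ord(11) | φ(38) = φ(2)·φ(19) = 1·18 = 18 = 2 · 3^2.
Divisors of 18: 1, 2, 3, 6, 9, 18.
Compute 11^d (mod 38) for the divisors d until we hit 1:
11^1 ≡ 11 (mod 38)
11^2 ≡ 7 (mod 38)
11^3 ≡ 1 (mod 38) ✓
Thus |⟨11⟩| = ord(11) = 3.
[(Z/38Z)^× : ⟨11⟩] = 18/3 = 6.

6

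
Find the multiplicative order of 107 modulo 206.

51

Since 107 ∈ (Z/206Z)^×, its order divides φ(206) = φ(2)·φ(103) = 1·102 = 102 = 2 · 3 · 17.
Divisors of 102: 1, 2, 3, 6, 17, 34, 51, 102.
Compute 107^d (mod 206) for the divisors d until we hit 1:
107^1 ≡ 107
107^2 ≡ 119
107^3 ≡ 167
107^6 ≡ 79
107^17 ≡ 149
107^34 ≡ 159
107^51 ≡ 1
So ord_206(107) = 51.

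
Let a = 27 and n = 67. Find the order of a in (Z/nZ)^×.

Since 27 ∈ (Z/67Z)^×, its order divides φ(67) = 67 − 1 = 66 = 2 · 3 · 11.
Divisors of 66: 1, 2, 3, 6, 11, 22, 33, 66.
Compute 27^d (mod 67) for the divisors d until we hit 1:
27^1 ≡ 27
27^2 ≡ 59
27^3 ≡ 52
27^6 ≡ 24
27^11 ≡ 66
27^22 ≡ 1
The smallest such exponent is 22, so the order of 27 is 22.

22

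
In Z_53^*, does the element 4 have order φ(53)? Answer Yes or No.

No

φ(53) = 53 − 1 = 52 = 2^2 · 13.
An element g generates (Z/53Z)^× iff g^(52/q) ≢ 1 (mod 53) for each prime q ∈ {2, 13}.
4^26 ≡ 1 (mod 53)  [q = 2: ≡ 1 ✗]
4^4 ≡ 44 (mod 53)  [q = 13: ≢ 1 ✓]
Since 4^26 ≡ 1, the order of 4 divides 26 < 52, so 4 is not a primitive root.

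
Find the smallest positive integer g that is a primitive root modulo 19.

2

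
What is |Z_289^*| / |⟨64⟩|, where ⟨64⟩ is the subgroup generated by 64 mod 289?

4

By Lagrange's theorem, ord_289(64) divides φ(289) = φ(17^2) = 17·(17−1) = 272 = 2^4 · 17.
Divisors of 272: 1, 2, 4, 8, 16, 17, 34, 68, 136, 272.
Test each divisor d:
64^1 ≡ 64
64^2 ≡ 50
64^4 ≡ 188
64^8 ≡ 86
64^16 ≡ 171
64^17 ≡ 251
64^34 ≡ 288
64^68 ≡ 1
Thus |⟨64⟩| = ord(64) = 68.
[(Z/289Z)^× : ⟨64⟩] = 272/68 = 4.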